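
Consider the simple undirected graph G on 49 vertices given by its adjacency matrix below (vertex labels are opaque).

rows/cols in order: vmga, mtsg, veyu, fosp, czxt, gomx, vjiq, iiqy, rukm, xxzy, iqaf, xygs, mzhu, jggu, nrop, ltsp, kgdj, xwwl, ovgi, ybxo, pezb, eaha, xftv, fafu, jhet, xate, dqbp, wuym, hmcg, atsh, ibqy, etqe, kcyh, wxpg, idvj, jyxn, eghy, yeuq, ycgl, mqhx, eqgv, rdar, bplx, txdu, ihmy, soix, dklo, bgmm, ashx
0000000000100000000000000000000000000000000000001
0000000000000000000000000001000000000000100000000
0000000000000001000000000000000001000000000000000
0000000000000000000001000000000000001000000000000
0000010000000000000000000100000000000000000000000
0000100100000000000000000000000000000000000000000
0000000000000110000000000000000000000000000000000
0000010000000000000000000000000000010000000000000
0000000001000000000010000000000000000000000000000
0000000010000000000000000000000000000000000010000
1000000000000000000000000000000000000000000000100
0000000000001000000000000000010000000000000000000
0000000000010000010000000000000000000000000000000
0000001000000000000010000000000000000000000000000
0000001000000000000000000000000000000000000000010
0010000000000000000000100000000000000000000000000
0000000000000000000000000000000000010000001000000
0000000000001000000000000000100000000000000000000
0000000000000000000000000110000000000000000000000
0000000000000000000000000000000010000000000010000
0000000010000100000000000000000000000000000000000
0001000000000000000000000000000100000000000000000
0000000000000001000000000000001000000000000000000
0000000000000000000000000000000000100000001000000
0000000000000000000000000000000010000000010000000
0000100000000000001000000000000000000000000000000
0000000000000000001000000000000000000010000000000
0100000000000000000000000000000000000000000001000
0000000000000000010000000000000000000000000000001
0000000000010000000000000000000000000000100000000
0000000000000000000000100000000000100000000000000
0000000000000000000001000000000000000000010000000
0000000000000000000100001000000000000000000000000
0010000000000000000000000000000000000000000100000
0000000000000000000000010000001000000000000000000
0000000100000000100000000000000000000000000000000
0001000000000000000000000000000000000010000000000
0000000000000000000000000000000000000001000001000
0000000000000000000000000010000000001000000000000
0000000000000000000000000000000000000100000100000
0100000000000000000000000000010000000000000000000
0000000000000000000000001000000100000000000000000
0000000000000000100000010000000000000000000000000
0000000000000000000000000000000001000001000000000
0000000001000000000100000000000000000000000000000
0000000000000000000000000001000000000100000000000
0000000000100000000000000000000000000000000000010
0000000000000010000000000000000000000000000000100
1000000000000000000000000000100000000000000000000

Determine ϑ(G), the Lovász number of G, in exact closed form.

deg(bgmm) = 2; N(bgmm) = {nrop, dklo}.
N(mtsg) = {wuym, eqgv}, |N(mtsg)| = 2.
N(fosp) = {eaha, eghy}, |N(fosp)| = 2.
N(kgdj) = {jyxn, bplx}, |N(kgdj)| = 2.
Every vertex has degree 2 (N=49); this is C_{49}, the 49-cycle.
spec(A) ≈ [2.0, 1.98358, 1.93459, 1.853834, 1.742637, 1.602827, 1.436699, 1.24698, 1.036785, 0.809567, 0.569055, 0.3192, 0.064103, -0.192046, -0.445042, -0.69073, -0.925077, -1.144233, -1.344602, -1.522892, -1.676176, -1.801938, -1.898111, -1.963118, -1.995891] (distinct, 6 d.p.).
Lovász (edge-transitive): ϑ = −49·(-2*cos(pi/49))/((2)−(-2*cos(pi/49))) = 49*cos(pi/49)/(cos(pi/49) + 1).
≈ 24.47480518 (to 8 d.p.).
24 ≤ 49*cos(pi/49)/(cos(pi/49) + 1) ≤ 25: both strict.

49*cos(pi/49)/(cos(pi/49) + 1)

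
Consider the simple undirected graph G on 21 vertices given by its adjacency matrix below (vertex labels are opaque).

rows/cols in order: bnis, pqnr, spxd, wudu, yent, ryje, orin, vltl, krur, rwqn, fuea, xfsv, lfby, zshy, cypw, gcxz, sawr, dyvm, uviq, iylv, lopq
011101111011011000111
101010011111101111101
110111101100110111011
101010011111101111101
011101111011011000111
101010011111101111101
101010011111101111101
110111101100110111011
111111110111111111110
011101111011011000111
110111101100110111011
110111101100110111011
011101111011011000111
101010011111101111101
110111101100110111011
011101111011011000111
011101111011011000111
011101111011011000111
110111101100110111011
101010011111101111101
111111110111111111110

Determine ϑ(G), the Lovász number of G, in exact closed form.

N(vltl) = {bnis, pqnr, wudu, yent, ryje, orin, krur, rwqn, lfby, zshy, gcxz, sawr, dyvm, iylv, lopq}, |N(vltl)| = 15.
deg(fuea) = 15; N(fuea) = {bnis, pqnr, wudu, yent, ryje, orin, krur, rwqn, lfby, zshy, gcxz, sawr, dyvm, iylv, lopq}.
deg(bnis) = 14; N(bnis) = {pqnr, spxd, wudu, ryje, orin, vltl, krur, fuea, xfsv, zshy, cypw, uviq, iylv, lopq}.
deg(iylv) = 15; N(iylv) = {bnis, spxd, yent, vltl, krur, rwqn, fuea, xfsv, lfby, cypw, gcxz, sawr, dyvm, uviq, lopq}.
Complete 4-partite, parts [7, 6, 6, 2]: perfect, ϑ = α = 7.
≈ 7.000000 (to 6 d.p.).
Sandwich: α(G)=7 ≤ ϑ(G)=7 ≤ χ(Ḡ)=7 (collapsed).

7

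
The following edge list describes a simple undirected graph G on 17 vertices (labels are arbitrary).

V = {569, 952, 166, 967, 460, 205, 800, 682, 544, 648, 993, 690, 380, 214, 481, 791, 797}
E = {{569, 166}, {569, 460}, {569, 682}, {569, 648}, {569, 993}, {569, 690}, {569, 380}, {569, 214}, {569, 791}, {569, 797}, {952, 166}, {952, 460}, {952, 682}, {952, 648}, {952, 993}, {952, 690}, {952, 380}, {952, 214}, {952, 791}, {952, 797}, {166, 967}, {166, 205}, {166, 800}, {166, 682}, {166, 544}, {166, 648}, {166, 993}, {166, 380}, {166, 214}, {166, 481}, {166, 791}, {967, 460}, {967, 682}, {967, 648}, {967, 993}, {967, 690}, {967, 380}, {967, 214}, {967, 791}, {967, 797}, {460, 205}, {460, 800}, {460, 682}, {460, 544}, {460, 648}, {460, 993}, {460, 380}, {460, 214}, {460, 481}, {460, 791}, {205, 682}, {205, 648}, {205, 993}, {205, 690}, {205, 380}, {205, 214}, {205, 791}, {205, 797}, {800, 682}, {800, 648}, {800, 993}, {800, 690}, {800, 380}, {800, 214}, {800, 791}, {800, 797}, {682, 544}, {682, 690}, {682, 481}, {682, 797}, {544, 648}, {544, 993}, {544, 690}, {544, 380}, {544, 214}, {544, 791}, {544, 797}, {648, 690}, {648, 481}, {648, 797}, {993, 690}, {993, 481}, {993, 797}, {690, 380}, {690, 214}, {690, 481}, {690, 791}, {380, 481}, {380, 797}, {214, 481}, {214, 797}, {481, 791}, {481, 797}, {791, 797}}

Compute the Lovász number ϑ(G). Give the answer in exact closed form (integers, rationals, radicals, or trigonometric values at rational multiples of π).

Vertex 460 has 13 neighbors: 569, 952, 967, 205, 800, 682, 544, 648, 993, 380, 214, 481, 791.
N(544) = {166, 460, 682, 648, 993, 690, 380, 214, 791, 797}, |N(544)| = 10.
deg(791) = 11; N(791) = {569, 952, 166, 967, 460, 205, 800, 544, 690, 481, 797}.
deg(205) = 10; N(205) = {166, 460, 682, 648, 993, 690, 380, 214, 791, 797}.
3 parts of sizes [7, 6, 4]; α(G) = 7 = ϑ (perfect).
Numerically 7.000000000.
Sandwich: α(G)=7 ≤ ϑ(G)=7 ≤ χ(Ḡ)=7 (collapsed).

7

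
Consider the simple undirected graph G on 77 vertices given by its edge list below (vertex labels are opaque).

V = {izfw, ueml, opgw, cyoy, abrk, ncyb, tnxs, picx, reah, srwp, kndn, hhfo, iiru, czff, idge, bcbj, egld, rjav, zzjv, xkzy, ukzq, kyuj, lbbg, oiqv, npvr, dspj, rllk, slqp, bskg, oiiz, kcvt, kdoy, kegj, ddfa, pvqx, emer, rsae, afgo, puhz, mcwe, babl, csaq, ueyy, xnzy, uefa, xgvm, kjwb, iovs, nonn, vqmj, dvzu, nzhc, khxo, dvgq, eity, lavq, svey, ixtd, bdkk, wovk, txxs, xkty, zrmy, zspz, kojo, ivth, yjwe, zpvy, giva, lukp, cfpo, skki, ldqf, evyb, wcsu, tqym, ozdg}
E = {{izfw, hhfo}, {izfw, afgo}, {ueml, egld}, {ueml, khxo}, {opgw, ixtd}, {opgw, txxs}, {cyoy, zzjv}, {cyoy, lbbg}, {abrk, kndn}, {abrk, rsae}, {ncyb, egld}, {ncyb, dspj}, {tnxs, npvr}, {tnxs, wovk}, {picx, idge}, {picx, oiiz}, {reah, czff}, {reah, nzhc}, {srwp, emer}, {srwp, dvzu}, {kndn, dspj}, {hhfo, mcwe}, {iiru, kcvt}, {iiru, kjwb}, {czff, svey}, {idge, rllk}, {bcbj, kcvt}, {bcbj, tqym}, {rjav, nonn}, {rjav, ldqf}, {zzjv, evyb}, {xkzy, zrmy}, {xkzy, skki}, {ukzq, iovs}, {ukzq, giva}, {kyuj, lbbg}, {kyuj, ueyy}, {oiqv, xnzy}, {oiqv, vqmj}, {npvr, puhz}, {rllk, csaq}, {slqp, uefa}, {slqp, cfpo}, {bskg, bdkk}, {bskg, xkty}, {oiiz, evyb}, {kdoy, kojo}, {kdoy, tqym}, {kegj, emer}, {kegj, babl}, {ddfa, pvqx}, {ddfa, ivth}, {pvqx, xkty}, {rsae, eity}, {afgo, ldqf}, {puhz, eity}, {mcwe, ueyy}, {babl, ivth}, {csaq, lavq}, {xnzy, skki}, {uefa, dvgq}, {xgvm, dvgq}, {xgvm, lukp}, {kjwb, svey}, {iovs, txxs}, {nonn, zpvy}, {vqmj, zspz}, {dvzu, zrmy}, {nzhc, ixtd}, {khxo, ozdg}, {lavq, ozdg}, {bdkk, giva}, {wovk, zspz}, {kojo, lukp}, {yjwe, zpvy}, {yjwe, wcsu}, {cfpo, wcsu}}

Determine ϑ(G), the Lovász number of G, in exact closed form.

77*cos(pi/77)/(cos(pi/77) + 1)

deg(vqmj) = 2; N(vqmj) = {oiqv, zspz}.
N(izfw) = {hhfo, afgo}, |N(izfw)| = 2.
N(zrmy) = {xkzy, dvzu}, |N(zrmy)| = 2.
Vertex dspj has 2 neighbors: ncyb, kndn.
Every vertex has degree 2 (N=77); connected 2-regular on 77 ⇒ C_{77}.
The 39 distinct eigenvalues: [2.0, 1.9933, 1.9734, 1.9404, 1.8944, 1.8358, 1.765, 1.6825, 1.5888, 1.4845, 1.3703, 1.247, 1.1154, 0.9764, 0.8308, 0.6798, 0.5242, 0.3651, 0.2036, 0.0408, -0.1223, -0.2846, -0.445, -0.6025, -0.7559, -0.9043, -1.0467, -1.1822, -1.3097, -1.4286, -1.5379, -1.637, -1.7252, -1.8019, -1.8667, -1.919, -1.9585, -1.985, -1.9983].
λ_max=2, λ_min=-2*cos(pi/77); ϑ = −77·λ_min/(λ_max−λ_min) = 77*cos(pi/77)/(cos(pi/77) + 1).
Numerically 38.483973.
Check 38 ≤ 77*cos(pi/77)/(cos(pi/77) + 1) ≤ 39: both strict.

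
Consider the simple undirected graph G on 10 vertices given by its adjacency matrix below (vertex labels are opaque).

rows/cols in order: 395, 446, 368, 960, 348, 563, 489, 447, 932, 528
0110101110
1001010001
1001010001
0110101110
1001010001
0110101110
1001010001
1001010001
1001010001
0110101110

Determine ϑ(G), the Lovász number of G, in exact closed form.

6

Vertex 563 has 6 neighbors: 446, 368, 348, 489, 447, 932.
N(395) = {446, 368, 348, 489, 447, 932}, |N(395)| = 6.
deg(960) = 6; N(960) = {446, 368, 348, 489, 447, 932}.
deg(368) = 4; N(368) = {395, 960, 563, 528}.
Complete 2-partite, parts [6, 4]: perfect, ϑ = α = 6.
= 6.00000… (decimal).
α=6, χ(Ḡ)=6; ϑ=6 lies between (collapsed).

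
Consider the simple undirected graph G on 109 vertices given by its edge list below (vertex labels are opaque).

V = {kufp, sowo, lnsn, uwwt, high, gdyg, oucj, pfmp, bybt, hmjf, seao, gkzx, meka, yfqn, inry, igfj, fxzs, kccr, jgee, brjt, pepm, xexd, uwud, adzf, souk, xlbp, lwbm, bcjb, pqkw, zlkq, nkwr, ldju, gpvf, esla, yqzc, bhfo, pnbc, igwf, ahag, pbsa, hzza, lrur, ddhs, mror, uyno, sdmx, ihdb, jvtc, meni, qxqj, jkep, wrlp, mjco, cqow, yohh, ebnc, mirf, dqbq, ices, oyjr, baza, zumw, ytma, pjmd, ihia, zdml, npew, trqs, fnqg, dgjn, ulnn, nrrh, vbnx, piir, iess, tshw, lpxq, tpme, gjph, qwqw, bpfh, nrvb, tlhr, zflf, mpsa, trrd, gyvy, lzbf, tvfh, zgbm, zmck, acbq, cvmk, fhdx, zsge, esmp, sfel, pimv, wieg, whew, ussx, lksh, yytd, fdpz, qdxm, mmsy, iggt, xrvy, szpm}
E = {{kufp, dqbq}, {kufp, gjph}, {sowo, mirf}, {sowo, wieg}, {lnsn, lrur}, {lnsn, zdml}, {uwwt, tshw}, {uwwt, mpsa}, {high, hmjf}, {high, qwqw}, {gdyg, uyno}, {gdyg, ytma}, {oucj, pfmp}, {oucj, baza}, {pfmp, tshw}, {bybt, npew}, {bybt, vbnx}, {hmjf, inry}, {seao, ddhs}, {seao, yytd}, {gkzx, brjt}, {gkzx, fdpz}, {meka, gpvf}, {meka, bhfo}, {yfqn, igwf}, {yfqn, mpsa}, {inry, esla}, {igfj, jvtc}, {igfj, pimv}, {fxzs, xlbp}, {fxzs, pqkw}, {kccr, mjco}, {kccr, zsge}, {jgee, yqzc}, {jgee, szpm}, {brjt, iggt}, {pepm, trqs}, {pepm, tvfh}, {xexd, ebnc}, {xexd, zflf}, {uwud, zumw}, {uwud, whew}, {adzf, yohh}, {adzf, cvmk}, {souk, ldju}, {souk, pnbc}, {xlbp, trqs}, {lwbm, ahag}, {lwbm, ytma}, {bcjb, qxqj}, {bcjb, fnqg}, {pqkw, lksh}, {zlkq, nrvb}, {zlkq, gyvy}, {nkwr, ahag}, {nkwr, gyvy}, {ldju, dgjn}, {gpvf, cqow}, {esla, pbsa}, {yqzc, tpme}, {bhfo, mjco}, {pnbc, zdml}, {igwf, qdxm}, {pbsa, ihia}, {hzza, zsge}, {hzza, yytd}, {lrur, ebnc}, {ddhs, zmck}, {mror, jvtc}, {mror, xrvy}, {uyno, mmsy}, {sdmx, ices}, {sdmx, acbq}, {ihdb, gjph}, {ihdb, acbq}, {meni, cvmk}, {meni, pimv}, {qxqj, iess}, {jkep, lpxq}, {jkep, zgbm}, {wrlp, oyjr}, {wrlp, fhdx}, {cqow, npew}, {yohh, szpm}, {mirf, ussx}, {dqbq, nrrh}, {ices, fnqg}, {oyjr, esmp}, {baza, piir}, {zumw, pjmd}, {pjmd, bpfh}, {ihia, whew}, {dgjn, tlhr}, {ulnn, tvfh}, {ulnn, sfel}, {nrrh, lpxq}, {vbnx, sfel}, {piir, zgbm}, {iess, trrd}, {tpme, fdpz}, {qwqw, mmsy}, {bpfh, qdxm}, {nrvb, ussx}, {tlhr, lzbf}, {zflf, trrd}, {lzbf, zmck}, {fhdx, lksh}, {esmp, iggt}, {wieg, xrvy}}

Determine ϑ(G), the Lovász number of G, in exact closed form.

Vertex pimv has 2 neighbors: igfj, meni.
Vertex bhfo has 2 neighbors: meka, mjco.
N(high) = {hmjf, qwqw}, |N(high)| = 2.
Vertex nrrh has 2 neighbors: dqbq, lpxq.
Every vertex has degree 2 (N=109); connected 2-regular on 109 ⇒ C_{109}.
A has 55 distinct eigenvalues ≈ [2.0, 1.9967, 1.9867, 1.9702, 1.9471, 1.9175, 1.8816, 1.8394, 1.7911, 1.7368, 1.6768, 1.6112, 1.5403, 1.4642, 1.3833, 1.2978, 1.208, 1.1141, 1.0166, 0.9157, 0.8117, 0.7051, 0.5961, 0.4851, 0.3725, 0.2587, 0.144, 0.0288, -0.0864, -0.2014, -0.3157, -0.429, -0.5408, -0.6508, -0.7587, -0.8641, -0.9665, -1.0658, -1.1615, -1.2534, -1.3411, -1.4244, -1.5029, -1.5764, -1.6447, -1.7075, -1.7647, -1.816, -1.8612, -1.9003, -1.9331, -1.9594, -1.9793, -1.9925, -1.9992].
λ_max=2, λ_min=-2*cos(pi/109); ϑ = −109·λ_min/(λ_max−λ_min) = 109*cos(pi/109)/(cos(pi/109) + 1).
≈ 54.488680 (to 6 d.p.).
54 ≤ 109*cos(pi/109)/(cos(pi/109) + 1) ≤ 55: both strict.

109*cos(pi/109)/(cos(pi/109) + 1)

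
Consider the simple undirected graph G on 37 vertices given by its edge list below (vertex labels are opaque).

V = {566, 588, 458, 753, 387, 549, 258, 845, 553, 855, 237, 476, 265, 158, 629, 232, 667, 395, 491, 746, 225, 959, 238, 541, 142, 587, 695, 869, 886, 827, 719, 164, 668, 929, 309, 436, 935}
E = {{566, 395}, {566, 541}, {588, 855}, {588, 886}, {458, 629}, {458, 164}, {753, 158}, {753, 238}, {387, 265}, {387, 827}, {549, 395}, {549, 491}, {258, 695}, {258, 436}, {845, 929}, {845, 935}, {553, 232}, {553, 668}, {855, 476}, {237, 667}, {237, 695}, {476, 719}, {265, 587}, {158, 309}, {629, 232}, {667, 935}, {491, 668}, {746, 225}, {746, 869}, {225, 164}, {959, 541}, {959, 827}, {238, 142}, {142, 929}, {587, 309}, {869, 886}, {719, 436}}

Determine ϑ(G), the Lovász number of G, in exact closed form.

37*cos(pi/37)/(cos(pi/37) + 1)

deg(238) = 2; N(238) = {753, 142}.
Vertex 695 has 2 neighbors: 258, 237.
Vertex 855 has 2 neighbors: 588, 476.
deg(869) = 2; N(869) = {746, 886}.
G on 37 vertices is 2-regular; a single 37-cycle (edge-transitive).
spec(A) ≈ [2.0, 1.971232, 1.885755, 1.746028, 1.556072, 1.321349, 1.048615, 0.745713, 0.421359, 0.084882, -0.254036, -0.585646, -0.900407, -1.189266, -1.443912, -1.657019, -1.822457, -1.935466, -1.992795] (distinct, 6 d.p.).
ϑ = −N·λ_min/(λ_max−λ_min) = −37·(-2*cos(pi/37))/(2−(-2*cos(pi/37))) = 37*cos(pi/37)/(cos(pi/37) + 1).
≈ 18.46662 (to 5 d.p.).
Lovász sandwich 18 ≤ 37*cos(pi/37)/(cos(pi/37) + 1) ≤ 19: both strict.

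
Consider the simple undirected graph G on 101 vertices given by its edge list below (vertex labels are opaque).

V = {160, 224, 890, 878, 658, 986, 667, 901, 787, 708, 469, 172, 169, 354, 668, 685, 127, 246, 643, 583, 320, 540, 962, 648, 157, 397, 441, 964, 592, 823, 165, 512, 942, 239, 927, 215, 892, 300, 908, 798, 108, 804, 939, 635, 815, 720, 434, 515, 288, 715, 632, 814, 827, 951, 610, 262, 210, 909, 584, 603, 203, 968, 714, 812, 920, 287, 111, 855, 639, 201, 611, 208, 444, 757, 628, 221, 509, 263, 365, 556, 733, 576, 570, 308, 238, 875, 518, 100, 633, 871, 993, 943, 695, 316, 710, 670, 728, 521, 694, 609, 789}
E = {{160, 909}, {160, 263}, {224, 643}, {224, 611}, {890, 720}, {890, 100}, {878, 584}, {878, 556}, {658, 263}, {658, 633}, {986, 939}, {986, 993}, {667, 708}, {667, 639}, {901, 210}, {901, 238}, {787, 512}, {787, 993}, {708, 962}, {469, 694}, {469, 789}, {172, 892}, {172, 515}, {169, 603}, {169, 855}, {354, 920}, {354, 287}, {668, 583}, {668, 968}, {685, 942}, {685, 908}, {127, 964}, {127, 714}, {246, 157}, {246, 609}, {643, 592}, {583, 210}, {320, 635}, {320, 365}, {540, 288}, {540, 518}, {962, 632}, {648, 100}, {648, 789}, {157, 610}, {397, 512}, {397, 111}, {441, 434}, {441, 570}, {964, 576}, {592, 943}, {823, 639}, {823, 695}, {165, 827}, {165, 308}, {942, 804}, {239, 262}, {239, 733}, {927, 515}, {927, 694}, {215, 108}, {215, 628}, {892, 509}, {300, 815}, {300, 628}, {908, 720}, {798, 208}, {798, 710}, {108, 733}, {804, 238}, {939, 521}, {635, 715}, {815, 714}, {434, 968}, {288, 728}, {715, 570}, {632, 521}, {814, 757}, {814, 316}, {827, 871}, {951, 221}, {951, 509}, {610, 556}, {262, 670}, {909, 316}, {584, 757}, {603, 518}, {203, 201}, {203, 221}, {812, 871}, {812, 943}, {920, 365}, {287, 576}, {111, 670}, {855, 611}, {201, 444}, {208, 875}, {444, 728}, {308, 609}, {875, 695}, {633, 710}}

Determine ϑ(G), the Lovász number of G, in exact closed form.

N(592) = {643, 943}, |N(592)| = 2.
N(610) = {157, 556}, |N(610)| = 2.
N(968) = {668, 434}, |N(968)| = 2.
deg(875) = 2; N(875) = {208, 695}.
Regular of degree 2 on 101 vertices: this is C_{101}, the 101-cycle.
Distinct eigenvalues (to 4 d.p.): [2.0, 1.9961, 1.9845, 1.9653, 1.9384, 1.904, 1.8623, 1.8133, 1.7574, 1.6946, 1.6253, 1.5497, 1.4681, 1.3808, 1.2882, 1.1906, 1.0884, 0.982, 0.8718, 0.7582, 0.6417, 0.5226, 0.4016, 0.279, 0.1554, 0.0311, -0.0933, -0.2173, -0.3405, -0.4624, -0.5824, -0.7003, -0.8154, -0.9273, -1.0357, -1.1401, -1.24, -1.3352, -1.4252, -1.5096, -1.5883, -1.6608, -1.7268, -1.7862, -1.8387, -1.8841, -1.9221, -1.9528, -1.9759, -1.9913, -1.999].
Lovász (edge-transitive): ϑ = −101·(-2*cos(pi/101))/((2)−(-2*cos(pi/101))) = 101*cos(pi/101)/(cos(pi/101) + 1).
Numerically 50.487783.
Check 50 ≤ 101*cos(pi/101)/(cos(pi/101) + 1) ≤ 51: both strict.

101*cos(pi/101)/(cos(pi/101) + 1)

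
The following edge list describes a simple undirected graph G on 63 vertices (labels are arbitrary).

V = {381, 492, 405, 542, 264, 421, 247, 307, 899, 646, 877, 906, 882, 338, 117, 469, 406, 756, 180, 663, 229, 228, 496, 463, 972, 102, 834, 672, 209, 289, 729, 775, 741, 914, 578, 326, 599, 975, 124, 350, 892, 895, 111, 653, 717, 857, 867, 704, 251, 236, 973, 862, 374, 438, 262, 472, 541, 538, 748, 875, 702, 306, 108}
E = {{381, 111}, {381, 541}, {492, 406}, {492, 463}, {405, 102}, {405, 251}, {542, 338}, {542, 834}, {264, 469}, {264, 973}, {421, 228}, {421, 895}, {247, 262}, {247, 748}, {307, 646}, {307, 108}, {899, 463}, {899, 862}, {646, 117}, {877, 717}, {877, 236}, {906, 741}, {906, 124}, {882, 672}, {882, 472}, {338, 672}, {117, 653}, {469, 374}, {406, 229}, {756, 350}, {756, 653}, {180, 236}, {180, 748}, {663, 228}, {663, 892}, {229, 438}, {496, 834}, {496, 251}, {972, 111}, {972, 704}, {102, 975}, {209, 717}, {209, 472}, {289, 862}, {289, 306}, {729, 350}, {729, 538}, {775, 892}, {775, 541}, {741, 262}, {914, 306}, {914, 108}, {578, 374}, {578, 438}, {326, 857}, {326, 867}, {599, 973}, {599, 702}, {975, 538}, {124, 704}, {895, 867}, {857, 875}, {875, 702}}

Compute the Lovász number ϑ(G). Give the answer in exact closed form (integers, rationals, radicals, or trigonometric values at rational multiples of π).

N(492) = {406, 463}, |N(492)| = 2.
N(307) = {646, 108}, |N(307)| = 2.
Vertex 538 has 2 neighbors: 729, 975.
deg(289) = 2; N(289) = {862, 306}.
Every vertex has degree 2 (N=63); connected 2-regular on 63 ⇒ C_{63}.
Distinct eigenvalues (to 5 d.p.): [2.0, 1.99006, 1.96034, 1.91115, 1.84295, 1.75644, 1.65248, 1.53209, 1.39647, 1.24698, 1.08509, 0.91242, 0.73068, 0.54168, 0.3473, 0.14946, -0.04986, -0.24869, -0.44504, -0.63697, -0.82257, -1.0, -1.16749, -1.32337, -1.4661, -1.59427, -1.70658, -1.80194, -1.87939, -1.93815, -1.97766, -1.99751].
With N=63: ϑ(G) = 63·(-(-1)*2*cos(pi/63))/(2−(-2*cos(pi/63))) = 63*cos(pi/63)/(cos(pi/63) + 1).
Numerically 31.48040933.
Check 31 ≤ 63*cos(pi/63)/(cos(pi/63) + 1) ≤ 32: both strict.

63*cos(pi/63)/(cos(pi/63) + 1)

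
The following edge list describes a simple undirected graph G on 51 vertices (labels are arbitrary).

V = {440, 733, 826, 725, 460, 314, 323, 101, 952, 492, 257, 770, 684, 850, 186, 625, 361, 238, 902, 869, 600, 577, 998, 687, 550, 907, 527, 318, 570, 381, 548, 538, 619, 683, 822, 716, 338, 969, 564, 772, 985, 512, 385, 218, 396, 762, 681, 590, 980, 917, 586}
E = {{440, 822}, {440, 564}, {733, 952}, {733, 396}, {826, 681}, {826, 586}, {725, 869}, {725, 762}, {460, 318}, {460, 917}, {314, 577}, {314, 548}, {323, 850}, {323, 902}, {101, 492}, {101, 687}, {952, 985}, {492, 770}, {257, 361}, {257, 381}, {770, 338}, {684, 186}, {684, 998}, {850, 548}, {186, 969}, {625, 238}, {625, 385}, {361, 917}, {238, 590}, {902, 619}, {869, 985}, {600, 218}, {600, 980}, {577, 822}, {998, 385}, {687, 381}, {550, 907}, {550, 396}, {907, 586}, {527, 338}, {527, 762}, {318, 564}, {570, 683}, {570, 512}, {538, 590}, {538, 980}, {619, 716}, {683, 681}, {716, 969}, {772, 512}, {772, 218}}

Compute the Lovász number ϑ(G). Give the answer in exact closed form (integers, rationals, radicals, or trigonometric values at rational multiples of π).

51*cos(pi/51)/(cos(pi/51) + 1)

deg(577) = 2; N(577) = {314, 822}.
N(600) = {218, 980}, |N(600)| = 2.
Vertex 218 has 2 neighbors: 600, 772.
deg(570) = 2; N(570) = {683, 512}.
Every vertex has degree 2 (N=51); the odd cycle C_{51}.
The 26 distinct eigenvalues: [2.0, 1.98484, 1.93959, 1.86494, 1.76202, 1.63239, 1.47802, 1.30124, 1.10473, 0.89148, 0.66471, 0.42787, 0.18454, -0.06159, -0.30678, -0.54733, -0.77957, -1.0, -1.20527, -1.39227, -1.55816, -1.70043, -1.81693, -1.90588, -1.96595, -1.99621].
−51·(-2*cos(pi/51)) / ((2)−(-2*cos(pi/51))) = 51*cos(pi/51)/(cos(pi/51) + 1) = ϑ(G).
≈ 25.4758 (to 4 d.p.).
Sandwich: α(G)=25 ≤ ϑ(G)=51*cos(pi/51)/(cos(pi/51) + 1) ≤ χ(Ḡ)=26 (both strict).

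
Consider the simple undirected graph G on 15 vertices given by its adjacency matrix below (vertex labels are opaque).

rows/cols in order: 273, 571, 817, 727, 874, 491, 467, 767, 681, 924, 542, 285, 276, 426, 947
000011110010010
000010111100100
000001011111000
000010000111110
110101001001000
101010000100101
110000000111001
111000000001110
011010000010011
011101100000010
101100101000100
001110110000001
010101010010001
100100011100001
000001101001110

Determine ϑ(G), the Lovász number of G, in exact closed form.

5

deg(276) = 6; N(276) = {571, 727, 491, 767, 542, 947}.
N(571) = {874, 467, 767, 681, 924, 276}, |N(571)| = 6.
N(467) = {273, 571, 924, 542, 285, 947}, |N(467)| = 6.
deg(681) = 6; N(681) = {571, 817, 874, 542, 426, 947}.
6-regular, N=15; Kneser K(6,2) on C(6,2)=15 vertices.
spec(A) ≈ [6.0, 1.0, -3.0] (distinct, 5 d.p.).
ϑ = −N·λ_min/(λ_max−λ_min) = −15·(-3)/(6−(-3)) = 5.
≈ 5.000000 (to 6 d.p.).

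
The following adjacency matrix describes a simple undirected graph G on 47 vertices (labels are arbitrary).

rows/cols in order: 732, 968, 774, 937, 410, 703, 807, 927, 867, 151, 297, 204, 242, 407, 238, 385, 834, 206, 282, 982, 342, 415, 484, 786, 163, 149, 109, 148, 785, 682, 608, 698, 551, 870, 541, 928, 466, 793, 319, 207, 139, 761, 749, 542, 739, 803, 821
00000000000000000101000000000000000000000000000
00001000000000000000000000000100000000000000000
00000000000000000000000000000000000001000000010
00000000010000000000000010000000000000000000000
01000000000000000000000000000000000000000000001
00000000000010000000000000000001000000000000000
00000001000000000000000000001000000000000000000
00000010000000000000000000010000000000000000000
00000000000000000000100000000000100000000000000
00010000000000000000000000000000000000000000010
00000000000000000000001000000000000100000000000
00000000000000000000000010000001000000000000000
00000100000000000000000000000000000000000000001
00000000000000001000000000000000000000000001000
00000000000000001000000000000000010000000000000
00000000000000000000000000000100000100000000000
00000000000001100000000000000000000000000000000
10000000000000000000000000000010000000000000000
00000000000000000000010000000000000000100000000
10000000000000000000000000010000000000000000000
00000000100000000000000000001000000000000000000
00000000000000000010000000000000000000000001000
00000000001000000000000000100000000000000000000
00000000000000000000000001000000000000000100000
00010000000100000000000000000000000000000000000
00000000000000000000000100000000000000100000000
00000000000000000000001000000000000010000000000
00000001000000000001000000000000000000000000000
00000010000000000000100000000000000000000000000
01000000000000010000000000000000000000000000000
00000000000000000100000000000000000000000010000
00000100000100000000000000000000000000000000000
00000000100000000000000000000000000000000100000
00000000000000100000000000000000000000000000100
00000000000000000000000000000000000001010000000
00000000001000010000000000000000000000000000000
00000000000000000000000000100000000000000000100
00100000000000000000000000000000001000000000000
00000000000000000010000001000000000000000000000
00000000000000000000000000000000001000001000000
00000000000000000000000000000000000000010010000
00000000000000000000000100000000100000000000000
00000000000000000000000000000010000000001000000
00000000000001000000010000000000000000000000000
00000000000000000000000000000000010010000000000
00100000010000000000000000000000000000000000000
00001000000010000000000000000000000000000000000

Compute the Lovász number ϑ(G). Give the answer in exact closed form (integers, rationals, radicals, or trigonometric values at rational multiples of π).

N(238) = {834, 870}, |N(238)| = 2.
N(739) = {870, 466}, |N(739)| = 2.
deg(484) = 2; N(484) = {297, 109}.
N(163) = {937, 204}, |N(163)| = 2.
deg(v) = 2 for all v (|V|=47); the odd cycle C_{47}.
The 24 distinct eigenvalues: [2.0, 1.982155, 1.928938, 1.8413, 1.720803, 1.569599, 1.390385, 1.186359, 0.961164, 0.718816, 0.46364, 0.200191, -0.06683, -0.332659, -0.592551, -0.84187, -1.076165, -1.291256, -1.483304, -1.648883, -1.785038, -1.889338, -1.959923, -1.995534].
With N=47: ϑ(G) = 47·(-(-1)*2*cos(pi/47))/(2−(-2*cos(pi/47))) = 47*cos(pi/47)/(cos(pi/47) + 1).
Numerically 23.47373.
23 ≤ 47*cos(pi/47)/(cos(pi/47) + 1) ≤ 24: both strict.

47*cos(pi/47)/(cos(pi/47) + 1)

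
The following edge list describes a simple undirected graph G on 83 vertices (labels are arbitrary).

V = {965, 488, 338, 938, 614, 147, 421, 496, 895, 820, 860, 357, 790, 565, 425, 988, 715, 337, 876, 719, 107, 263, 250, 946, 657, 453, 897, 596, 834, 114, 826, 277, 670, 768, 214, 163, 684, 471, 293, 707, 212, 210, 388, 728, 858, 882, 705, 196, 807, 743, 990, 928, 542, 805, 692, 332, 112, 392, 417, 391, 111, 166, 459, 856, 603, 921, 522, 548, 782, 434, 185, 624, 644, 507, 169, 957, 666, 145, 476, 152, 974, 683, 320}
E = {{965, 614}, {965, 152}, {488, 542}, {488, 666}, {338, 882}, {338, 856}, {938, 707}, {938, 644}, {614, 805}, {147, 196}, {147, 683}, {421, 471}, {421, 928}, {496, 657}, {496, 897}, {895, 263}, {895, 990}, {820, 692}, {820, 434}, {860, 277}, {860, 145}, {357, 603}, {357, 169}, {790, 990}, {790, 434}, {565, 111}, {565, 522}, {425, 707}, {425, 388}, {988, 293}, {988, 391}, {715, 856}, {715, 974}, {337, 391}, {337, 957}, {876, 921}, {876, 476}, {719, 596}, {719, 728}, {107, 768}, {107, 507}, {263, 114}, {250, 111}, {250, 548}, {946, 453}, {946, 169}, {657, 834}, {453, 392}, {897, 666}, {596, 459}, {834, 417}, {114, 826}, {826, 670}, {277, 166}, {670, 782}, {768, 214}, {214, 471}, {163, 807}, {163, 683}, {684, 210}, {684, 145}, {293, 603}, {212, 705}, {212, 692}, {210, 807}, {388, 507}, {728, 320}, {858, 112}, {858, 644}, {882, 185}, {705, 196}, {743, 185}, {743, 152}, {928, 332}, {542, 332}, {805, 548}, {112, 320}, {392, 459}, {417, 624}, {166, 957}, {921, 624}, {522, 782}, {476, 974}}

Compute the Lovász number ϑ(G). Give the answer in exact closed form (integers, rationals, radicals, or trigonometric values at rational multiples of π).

Vertex 624 has 2 neighbors: 417, 921.
deg(965) = 2; N(965) = {614, 152}.
Vertex 507 has 2 neighbors: 107, 388.
N(152) = {965, 743}, |N(152)| = 2.
deg(v) = 2 for all v (|V|=83); connected 2-regular on 83 ⇒ C_{83}.
A has 42 distinct eigenvalues ≈ [2.0, 1.994272, 1.977121, 1.948645, 1.909008, 1.858436, 1.797219, 1.725708, 1.644312, 1.553498, 1.453785, 1.345745, 1.229997, 1.107203, 0.978068, 0.84333, 0.703762, 0.560163, 0.413355, 0.264179, 0.113491, -0.037848, -0.18897, -0.33901, -0.487108, -0.632415, -0.774101, -0.911352, -1.043383, -1.169438, -1.288794, -1.400768, -1.504719, -1.600051, -1.686218, -1.762726, -1.829138, -1.885072, -1.930209, -1.96429, -1.98712, -1.998568].
λ_max=2, λ_min=-2*cos(pi/83); ϑ = −83·λ_min/(λ_max−λ_min) = 83*cos(pi/83)/(cos(pi/83) + 1).
ϑ(G) ≈ 41.485132588.
α=41, χ(Ḡ)=42; ϑ=83*cos(pi/83)/(cos(pi/83) + 1) lies between (both strict).

83*cos(pi/83)/(cos(pi/83) + 1)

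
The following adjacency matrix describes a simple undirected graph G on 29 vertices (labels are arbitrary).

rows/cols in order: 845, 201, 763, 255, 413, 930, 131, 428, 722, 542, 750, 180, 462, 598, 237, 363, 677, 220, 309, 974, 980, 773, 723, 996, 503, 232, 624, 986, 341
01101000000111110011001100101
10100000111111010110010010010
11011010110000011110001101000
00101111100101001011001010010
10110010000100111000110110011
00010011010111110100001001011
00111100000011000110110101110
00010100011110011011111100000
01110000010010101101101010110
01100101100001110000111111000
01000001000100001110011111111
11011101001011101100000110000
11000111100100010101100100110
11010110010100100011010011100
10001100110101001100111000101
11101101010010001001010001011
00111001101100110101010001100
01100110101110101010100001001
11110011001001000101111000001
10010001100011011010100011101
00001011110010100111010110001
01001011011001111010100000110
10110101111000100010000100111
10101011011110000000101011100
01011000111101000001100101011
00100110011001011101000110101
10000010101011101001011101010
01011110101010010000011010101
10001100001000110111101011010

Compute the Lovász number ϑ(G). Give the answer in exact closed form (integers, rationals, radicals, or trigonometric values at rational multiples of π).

sqrt(29)

N(974) = {845, 255, 428, 722, 462, 598, 363, 677, 309, 980, 503, 232, 624, 341}, |N(974)| = 14.
deg(773) = 14; N(773) = {201, 413, 131, 428, 542, 750, 598, 237, 363, 677, 309, 980, 624, 986}.
Vertex 237 has 14 neighbors: 845, 413, 930, 722, 542, 180, 598, 677, 220, 980, 773, 723, 624, 341.
N(180) = {845, 201, 255, 413, 930, 428, 750, 462, 598, 237, 677, 220, 996, 503}, |N(180)| = 14.
Every vertex has degree 14 (N=29); Paley(29): SR with (k,λ,μ)=(14,6,7).
Distinct eigenvalues (to 6 d.p.): [14.0, 2.192582, -3.192582].
Lovász: ϑ = −29(-sqrt(29)/2 - 1/2)/(14+-(-sqrt(29)/2 - 1/2)) = sqrt(29).
= 5.385164807… (decimal).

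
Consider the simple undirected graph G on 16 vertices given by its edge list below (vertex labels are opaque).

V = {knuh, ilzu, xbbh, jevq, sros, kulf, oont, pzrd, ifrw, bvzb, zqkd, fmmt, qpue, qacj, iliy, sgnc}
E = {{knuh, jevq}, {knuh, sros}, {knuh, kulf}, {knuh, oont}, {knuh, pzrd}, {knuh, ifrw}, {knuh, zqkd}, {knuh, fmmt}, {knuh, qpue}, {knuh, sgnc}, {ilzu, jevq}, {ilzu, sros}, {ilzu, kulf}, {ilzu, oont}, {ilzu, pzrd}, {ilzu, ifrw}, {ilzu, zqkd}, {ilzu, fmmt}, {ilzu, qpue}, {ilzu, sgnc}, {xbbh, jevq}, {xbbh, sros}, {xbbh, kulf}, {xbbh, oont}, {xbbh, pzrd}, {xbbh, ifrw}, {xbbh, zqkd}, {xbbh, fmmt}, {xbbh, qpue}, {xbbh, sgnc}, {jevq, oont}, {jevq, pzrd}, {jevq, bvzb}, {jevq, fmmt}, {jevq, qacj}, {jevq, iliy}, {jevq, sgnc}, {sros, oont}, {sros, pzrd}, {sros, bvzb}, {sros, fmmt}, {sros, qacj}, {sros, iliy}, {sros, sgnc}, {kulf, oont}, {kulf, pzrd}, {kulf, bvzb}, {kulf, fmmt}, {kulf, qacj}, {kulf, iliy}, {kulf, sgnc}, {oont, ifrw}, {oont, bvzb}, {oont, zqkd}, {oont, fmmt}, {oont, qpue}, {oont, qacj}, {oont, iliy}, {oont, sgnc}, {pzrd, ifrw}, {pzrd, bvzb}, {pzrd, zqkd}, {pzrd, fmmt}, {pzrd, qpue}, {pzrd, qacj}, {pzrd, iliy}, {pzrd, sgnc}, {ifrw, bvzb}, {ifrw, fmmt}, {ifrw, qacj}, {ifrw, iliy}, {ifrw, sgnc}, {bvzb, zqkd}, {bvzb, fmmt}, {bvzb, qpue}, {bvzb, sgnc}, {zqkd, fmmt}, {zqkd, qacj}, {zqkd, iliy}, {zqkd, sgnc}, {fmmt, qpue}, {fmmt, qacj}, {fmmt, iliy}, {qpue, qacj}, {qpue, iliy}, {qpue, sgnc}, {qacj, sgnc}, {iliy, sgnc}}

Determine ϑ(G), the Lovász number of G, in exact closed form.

N(xbbh) = {jevq, sros, kulf, oont, pzrd, ifrw, zqkd, fmmt, qpue, sgnc}, |N(xbbh)| = 10.
deg(knuh) = 10; N(knuh) = {jevq, sros, kulf, oont, pzrd, ifrw, zqkd, fmmt, qpue, sgnc}.
N(oont) = {knuh, ilzu, xbbh, jevq, sros, kulf, ifrw, bvzb, zqkd, fmmt, qpue, qacj, iliy, sgnc}, |N(oont)| = 14.
deg(ifrw) = 10; N(ifrw) = {knuh, ilzu, xbbh, oont, pzrd, bvzb, fmmt, qacj, iliy, sgnc}.
Complete multipartite on [6, 6, 2, 2]: sandwich collapses at ϑ=6.
≈ 6.000000000 (to 9 d.p.).
Sandwich: α(G)=6 ≤ ϑ(G)=6 ≤ χ(Ḡ)=6 (collapsed).

6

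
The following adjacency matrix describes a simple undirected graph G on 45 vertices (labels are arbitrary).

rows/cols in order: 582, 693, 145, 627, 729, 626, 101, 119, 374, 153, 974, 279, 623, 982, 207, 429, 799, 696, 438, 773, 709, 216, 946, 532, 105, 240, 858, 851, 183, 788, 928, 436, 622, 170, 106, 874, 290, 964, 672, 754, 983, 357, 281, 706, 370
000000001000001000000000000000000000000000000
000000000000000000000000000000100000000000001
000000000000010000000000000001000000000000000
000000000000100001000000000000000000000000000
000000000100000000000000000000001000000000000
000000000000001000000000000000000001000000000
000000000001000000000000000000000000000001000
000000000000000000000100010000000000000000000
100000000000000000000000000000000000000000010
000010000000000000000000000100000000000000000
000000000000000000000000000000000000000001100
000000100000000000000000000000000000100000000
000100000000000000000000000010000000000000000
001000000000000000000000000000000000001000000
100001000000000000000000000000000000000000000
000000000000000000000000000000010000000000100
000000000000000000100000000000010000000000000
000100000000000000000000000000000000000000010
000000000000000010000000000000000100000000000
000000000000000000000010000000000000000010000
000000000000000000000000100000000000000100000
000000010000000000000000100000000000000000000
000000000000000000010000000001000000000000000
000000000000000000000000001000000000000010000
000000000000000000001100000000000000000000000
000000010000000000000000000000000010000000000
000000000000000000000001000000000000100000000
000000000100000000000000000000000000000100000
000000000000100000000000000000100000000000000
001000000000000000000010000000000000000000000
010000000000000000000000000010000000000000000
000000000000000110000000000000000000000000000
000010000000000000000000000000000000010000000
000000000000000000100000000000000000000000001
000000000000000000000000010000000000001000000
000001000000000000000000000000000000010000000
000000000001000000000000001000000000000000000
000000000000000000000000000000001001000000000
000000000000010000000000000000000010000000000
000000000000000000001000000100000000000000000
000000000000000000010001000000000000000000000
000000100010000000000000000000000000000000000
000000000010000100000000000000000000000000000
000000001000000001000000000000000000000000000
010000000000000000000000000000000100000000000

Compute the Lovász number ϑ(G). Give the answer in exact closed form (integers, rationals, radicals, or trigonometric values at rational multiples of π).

45*cos(pi/45)/(cos(pi/45) + 1)

deg(946) = 2; N(946) = {773, 788}.
Vertex 626 has 2 neighbors: 207, 874.
Vertex 928 has 2 neighbors: 693, 183.
deg(858) = 2; N(858) = {532, 290}.
Every vertex has degree 2 (N=45); a single 45-cycle (edge-transitive).
Distinct eigenvalues (to 6 d.p.): [2.0, 1.980536, 1.922523, 1.827091, 1.696096, 1.532089, 1.338261, 1.118386, 0.876742, 0.618034, 0.347296, 0.069799, -0.209057, -0.483844, -0.749213, -1.0, -1.231323, -1.43868, -1.618034, -1.765895, -1.879385, -1.956295, -1.995128].
With N=45: ϑ(G) = 45·(-(-1)*2*cos(pi/45))/(2−(-2*cos(pi/45))) = 45*cos(pi/45)/(cos(pi/45) + 1).
Numerically 22.47256215.
22 ≤ 45*cos(pi/45)/(cos(pi/45) + 1) ≤ 23: both strict.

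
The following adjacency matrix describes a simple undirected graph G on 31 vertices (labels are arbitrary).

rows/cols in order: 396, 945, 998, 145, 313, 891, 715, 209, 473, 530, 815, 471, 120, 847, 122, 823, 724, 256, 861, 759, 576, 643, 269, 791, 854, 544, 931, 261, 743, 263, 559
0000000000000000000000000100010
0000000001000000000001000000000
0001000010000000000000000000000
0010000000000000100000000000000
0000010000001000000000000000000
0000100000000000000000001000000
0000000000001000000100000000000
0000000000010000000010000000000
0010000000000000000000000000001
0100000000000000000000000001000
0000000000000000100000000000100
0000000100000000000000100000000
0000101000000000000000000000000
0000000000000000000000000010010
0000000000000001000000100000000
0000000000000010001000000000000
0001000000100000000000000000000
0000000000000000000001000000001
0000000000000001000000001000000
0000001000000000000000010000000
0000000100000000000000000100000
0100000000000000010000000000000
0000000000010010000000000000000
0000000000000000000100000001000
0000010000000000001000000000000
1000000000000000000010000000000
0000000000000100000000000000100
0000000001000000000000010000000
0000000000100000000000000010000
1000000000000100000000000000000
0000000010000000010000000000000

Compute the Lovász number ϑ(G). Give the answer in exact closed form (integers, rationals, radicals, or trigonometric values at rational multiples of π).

31*cos(pi/31)/(cos(pi/31) + 1)

deg(891) = 2; N(891) = {313, 854}.
Vertex 530 has 2 neighbors: 945, 261.
N(847) = {931, 263}, |N(847)| = 2.
Vertex 791 has 2 neighbors: 759, 261.
Every vertex has degree 2 (N=31); connected 2-regular on 31 ⇒ C_{31}.
A has 16 distinct eigenvalues ≈ [2.0, 1.95906, 1.83792, 1.64153, 1.37793, 1.05793, 0.69461, 0.30286, -0.1013, -0.50131, -0.88079, -1.22421, -1.51752, -1.74869, -1.90828, -1.98974].
λ_max=2, λ_min=-2*cos(pi/31); ϑ = −31·λ_min/(λ_max−λ_min) = 31*cos(pi/31)/(cos(pi/31) + 1).
Numerically 15.46013499.
15 ≤ 31*cos(pi/31)/(cos(pi/31) + 1) ≤ 16: both strict.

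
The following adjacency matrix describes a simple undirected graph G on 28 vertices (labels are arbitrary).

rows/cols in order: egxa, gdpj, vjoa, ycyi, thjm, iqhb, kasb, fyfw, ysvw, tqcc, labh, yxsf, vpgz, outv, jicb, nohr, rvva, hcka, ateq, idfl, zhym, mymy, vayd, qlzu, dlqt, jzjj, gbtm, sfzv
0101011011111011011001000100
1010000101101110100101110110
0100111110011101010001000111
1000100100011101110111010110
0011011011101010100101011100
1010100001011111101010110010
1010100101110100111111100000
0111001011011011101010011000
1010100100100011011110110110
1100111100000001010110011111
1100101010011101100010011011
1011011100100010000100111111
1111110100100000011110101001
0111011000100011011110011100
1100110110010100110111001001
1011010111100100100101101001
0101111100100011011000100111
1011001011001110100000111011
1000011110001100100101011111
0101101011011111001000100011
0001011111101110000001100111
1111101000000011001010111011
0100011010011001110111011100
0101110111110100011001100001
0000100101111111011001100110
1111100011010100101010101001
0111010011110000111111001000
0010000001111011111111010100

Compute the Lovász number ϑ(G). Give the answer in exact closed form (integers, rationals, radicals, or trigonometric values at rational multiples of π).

7

deg(dlqt) = 15; N(dlqt) = {thjm, fyfw, tqcc, labh, yxsf, vpgz, outv, jicb, nohr, hcka, ateq, mymy, vayd, jzjj, gbtm}.
Vertex outv has 15 neighbors: gdpj, vjoa, ycyi, iqhb, kasb, labh, jicb, nohr, hcka, ateq, idfl, zhym, qlzu, dlqt, jzjj.
Vertex egxa has 15 neighbors: gdpj, ycyi, iqhb, kasb, ysvw, tqcc, labh, yxsf, vpgz, jicb, nohr, hcka, ateq, mymy, jzjj.
Vertex nohr has 15 neighbors: egxa, vjoa, ycyi, iqhb, fyfw, ysvw, tqcc, labh, outv, rvva, idfl, mymy, vayd, dlqt, sfzv.
Every vertex has degree 15 (N=28); Kneser-type, 2-subsets of [8].
spec(A) ≈ [15.0, 1.0, -5.0] (distinct, 6 d.p.).
With N=28: ϑ(G) = 28·(-1*(-5))/(15−(-5)) = 7.
= 7.0000000… (decimal).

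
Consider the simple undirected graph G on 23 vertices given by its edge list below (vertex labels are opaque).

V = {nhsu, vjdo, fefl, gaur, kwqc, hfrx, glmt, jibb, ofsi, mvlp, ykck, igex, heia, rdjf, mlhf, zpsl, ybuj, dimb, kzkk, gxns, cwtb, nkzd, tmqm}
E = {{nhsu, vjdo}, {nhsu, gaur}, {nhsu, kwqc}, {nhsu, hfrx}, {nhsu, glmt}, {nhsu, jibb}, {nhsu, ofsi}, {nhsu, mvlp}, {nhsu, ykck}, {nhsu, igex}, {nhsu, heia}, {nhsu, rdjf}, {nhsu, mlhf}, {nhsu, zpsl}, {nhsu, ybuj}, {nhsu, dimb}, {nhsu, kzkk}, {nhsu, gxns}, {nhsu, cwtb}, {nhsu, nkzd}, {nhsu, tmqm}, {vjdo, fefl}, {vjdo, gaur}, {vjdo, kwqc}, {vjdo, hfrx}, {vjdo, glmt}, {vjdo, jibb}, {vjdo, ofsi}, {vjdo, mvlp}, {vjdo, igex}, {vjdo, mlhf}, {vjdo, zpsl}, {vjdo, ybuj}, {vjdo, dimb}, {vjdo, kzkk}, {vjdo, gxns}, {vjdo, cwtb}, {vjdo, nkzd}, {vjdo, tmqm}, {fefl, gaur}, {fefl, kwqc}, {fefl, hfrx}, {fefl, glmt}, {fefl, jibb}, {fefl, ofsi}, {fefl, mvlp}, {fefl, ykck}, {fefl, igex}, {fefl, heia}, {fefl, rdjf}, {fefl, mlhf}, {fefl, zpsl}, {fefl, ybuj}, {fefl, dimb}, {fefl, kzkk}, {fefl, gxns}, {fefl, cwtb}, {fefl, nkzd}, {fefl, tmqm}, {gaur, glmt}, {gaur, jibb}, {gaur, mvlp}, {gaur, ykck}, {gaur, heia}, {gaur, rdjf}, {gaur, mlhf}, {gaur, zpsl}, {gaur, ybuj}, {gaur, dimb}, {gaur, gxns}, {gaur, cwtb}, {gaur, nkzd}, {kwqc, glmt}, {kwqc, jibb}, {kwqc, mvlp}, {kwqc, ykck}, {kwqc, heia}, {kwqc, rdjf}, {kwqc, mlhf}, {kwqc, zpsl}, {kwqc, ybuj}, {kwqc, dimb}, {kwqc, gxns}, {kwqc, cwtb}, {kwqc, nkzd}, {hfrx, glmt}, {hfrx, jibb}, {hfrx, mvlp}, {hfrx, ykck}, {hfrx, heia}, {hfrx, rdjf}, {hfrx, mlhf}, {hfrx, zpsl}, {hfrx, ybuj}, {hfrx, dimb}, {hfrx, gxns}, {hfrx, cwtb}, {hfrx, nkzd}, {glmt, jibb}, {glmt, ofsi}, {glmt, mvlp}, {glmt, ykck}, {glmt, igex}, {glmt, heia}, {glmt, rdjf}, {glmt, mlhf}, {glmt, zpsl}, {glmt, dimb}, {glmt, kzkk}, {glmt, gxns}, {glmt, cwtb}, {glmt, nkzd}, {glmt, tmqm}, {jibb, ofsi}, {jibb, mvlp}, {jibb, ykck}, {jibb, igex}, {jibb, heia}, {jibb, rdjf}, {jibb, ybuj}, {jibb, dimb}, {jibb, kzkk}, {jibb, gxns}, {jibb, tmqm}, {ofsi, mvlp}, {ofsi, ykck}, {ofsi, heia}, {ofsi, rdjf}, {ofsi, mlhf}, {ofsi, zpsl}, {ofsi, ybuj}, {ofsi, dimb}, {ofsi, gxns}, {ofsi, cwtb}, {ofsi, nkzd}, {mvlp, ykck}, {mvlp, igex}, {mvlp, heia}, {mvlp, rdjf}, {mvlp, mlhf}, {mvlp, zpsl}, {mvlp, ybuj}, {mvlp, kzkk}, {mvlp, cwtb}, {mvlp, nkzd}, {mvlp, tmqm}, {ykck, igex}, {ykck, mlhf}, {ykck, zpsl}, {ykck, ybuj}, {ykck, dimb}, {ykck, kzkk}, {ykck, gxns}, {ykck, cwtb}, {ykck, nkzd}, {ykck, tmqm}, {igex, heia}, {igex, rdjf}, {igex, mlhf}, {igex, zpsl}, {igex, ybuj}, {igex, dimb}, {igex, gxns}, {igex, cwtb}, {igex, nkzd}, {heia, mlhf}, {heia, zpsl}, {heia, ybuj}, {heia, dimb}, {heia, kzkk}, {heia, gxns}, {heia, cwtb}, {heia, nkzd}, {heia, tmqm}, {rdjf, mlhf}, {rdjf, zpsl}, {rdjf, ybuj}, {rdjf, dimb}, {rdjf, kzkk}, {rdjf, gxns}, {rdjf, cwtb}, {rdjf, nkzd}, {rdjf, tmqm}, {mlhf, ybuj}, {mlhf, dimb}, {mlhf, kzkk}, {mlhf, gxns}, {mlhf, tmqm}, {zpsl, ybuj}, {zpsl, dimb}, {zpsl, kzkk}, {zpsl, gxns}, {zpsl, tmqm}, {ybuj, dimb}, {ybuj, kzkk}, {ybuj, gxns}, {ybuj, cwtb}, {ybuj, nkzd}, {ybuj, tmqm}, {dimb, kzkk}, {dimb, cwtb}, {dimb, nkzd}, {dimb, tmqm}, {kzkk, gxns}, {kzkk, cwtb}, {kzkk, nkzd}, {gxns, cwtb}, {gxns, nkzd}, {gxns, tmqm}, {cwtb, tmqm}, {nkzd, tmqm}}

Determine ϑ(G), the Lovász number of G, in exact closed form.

Vertex kwqc has 16 neighbors: nhsu, vjdo, fefl, glmt, jibb, mvlp, ykck, heia, rdjf, mlhf, zpsl, ybuj, dimb, gxns, cwtb, nkzd.
deg(cwtb) = 18; N(cwtb) = {nhsu, vjdo, fefl, gaur, kwqc, hfrx, glmt, ofsi, mvlp, ykck, igex, heia, rdjf, ybuj, dimb, kzkk, gxns, tmqm}.
Vertex gxns has 20 neighbors: nhsu, vjdo, fefl, gaur, kwqc, hfrx, glmt, jibb, ofsi, ykck, igex, heia, rdjf, mlhf, zpsl, ybuj, kzkk, cwtb, nkzd, tmqm.
Vertex mvlp has 20 neighbors: nhsu, vjdo, fefl, gaur, kwqc, hfrx, glmt, jibb, ofsi, ykck, igex, heia, rdjf, mlhf, zpsl, ybuj, kzkk, cwtb, nkzd, tmqm.
6 parts of sizes [7, 5, 4, 3, 2, 2]; α(G) = 7 = ϑ (perfect).
Numerically 7.000000.
Lovász sandwich 7 ≤ 7 ≤ 7: collapsed.

7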